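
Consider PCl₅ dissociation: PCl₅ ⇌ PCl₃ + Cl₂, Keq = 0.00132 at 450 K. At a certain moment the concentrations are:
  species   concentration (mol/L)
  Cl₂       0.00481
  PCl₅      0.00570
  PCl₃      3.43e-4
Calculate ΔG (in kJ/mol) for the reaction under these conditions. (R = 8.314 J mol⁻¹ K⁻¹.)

Q = [PCl₃]·[Cl₂] / [PCl₅] = (3.43e-4)·(0.00481) / (0.00570) = 2.89e-4
ΔG = RT ln(Q/Keq) = (8.314 J mol⁻¹ K⁻¹)(450 K) × ln(2.89e-4/0.00132)
   = (3.741 kJ/mol)(-1.519) = -5.68 kJ/mol
ΔG < 0, so the forward reaction is spontaneous (proceeds forward).

ΔG = -5.68 kJ/mol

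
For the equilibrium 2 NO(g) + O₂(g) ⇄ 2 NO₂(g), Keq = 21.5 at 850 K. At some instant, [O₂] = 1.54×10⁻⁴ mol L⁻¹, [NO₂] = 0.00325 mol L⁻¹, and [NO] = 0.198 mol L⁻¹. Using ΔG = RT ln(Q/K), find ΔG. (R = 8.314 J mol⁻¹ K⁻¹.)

ΔG = -17.7 kJ/mol

Q = [NO₂]² / ([NO]²·[O₂]) = (0.00325)² / ((0.198)²·(1.54×10⁻⁴)) = 1.75
ΔG = RT ln(Q/Keq) = (8.314 J mol⁻¹ K⁻¹)(850 K) × ln(1.75/21.5)
   = (7.067 kJ/mol)(-2.508) = -17.7 kJ/mol
ΔG < 0, so the forward reaction is spontaneous (proceeds forward).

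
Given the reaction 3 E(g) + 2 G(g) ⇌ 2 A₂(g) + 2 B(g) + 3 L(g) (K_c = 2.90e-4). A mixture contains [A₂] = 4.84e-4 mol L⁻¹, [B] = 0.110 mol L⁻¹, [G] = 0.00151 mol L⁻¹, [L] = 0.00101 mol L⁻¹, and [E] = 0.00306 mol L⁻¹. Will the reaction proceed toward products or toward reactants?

Q_c = [A₂]²·[B]²·[L]³ / ([E]³·[G]²) = (4.84e-4)²·(0.110)²·(0.00101)³ / ((0.00306)³·(0.00151)²) = 4.47e-5
Q_c = 4.47e-5 < K_c = 2.90e-4, so the forward reaction proceeds.

in the forward direction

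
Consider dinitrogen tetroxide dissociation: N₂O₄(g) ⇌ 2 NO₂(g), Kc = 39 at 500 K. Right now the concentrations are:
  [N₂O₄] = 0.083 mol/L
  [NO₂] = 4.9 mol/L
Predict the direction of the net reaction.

Qc = [NO₂]² / [N₂O₄] = (4.9)² / (0.083) = 290
Qc = 290 > Kc = 39, so the reverse reaction proceeds.

in the reverse direction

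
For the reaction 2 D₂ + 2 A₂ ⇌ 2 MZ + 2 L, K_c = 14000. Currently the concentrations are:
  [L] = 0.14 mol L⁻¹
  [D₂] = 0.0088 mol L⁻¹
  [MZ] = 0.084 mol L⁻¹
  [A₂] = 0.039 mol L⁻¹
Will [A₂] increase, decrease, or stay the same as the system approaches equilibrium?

decrease

Q_c = [MZ]²·[L]² / ([D₂]²·[A₂]²) = (0.084)²·(0.14)² / ((0.0088)²·(0.039)²) = 1200
Q_c = 1200 < K_c = 14000: net forward reaction.
A₂ is a reactant, so it decreases.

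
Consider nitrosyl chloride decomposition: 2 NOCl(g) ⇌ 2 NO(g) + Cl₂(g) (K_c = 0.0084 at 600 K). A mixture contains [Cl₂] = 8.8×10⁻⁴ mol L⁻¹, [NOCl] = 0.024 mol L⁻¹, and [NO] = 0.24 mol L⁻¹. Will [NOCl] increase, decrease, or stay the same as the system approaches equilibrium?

increase

Q_c = [NO]²·[Cl₂] / [NOCl]² = (0.24)²·(8.8×10⁻⁴) / (0.024)² = 0.088
Q_c = 0.088 > K_c = 0.0084: net reverse reaction.
NOCl is a reactant, so it increases.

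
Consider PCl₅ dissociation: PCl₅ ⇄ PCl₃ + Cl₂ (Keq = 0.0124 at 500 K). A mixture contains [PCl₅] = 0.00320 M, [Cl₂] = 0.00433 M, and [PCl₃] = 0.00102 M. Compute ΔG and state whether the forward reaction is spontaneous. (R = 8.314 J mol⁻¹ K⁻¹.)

ΔG = -9.13 kJ/mol; the forward reaction is spontaneous

Q = [PCl₃]·[Cl₂] / [PCl₅] = (0.00102)·(0.00433) / (0.00320) = 0.00138
ΔG = RT ln(Q/Keq) = (8.314 J mol⁻¹ K⁻¹)(500 K) × ln(0.00138/0.0124)
   = (4.157 kJ/mol)(-2.196) = -9.13 kJ/mol
ΔG < 0, so the forward reaction is spontaneous (proceeds forward).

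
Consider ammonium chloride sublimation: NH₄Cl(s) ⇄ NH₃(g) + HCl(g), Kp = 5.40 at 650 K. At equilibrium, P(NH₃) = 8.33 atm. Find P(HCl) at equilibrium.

P(HCl) = 0.648 atm

(NH₄Cl is a pure solid — omitted from Kp.)
At equilibrium, Kp = P(NH₃)·P(HCl) = 5.40.
(8.33)·(P(HCl)) = 5.40
P(HCl) = 0.648 atm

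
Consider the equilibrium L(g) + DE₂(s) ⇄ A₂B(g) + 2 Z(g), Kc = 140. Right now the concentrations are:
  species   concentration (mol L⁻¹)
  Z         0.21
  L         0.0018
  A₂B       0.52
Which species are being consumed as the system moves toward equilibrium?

(DE₂ is a pure solid — omitted from Qc.)
Qc = [A₂B]·[Z]² / [L] = (0.52)·(0.21)² / (0.0018) = 13
Qc = 13 < Kc = 140: net forward reaction.

L, DE₂ (reactants)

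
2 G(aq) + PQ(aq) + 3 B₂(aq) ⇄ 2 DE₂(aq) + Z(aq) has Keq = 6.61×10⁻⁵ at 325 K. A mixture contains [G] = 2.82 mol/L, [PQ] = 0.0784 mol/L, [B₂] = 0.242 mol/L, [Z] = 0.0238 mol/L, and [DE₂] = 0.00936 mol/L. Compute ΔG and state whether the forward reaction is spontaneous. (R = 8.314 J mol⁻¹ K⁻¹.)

Q = [DE₂]²·[Z] / ([G]²·[PQ]·[B₂]³) = (0.00936)²·(0.0238) / ((2.82)²·(0.0784)·(0.242)³) = 2.36×10⁻⁴
ΔG = RT ln(Q/Keq) = (8.314 J mol⁻¹ K⁻¹)(325 K) × ln(2.36×10⁻⁴/6.61×10⁻⁵)
   = (2.702 kJ/mol)(1.273) = 3.44 kJ/mol
ΔG > 0, so the forward reaction is non-spontaneous (proceeds in reverse).

ΔG = 3.44 kJ/mol; the forward reaction is non-spontaneous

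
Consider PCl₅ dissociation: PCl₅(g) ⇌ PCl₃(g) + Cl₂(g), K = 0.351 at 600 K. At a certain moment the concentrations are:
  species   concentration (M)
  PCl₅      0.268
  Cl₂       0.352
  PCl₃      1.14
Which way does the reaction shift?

Q = [PCl₃]·[Cl₂] / [PCl₅] = (1.14)·(0.352) / (0.268) = 1.50
Q = 1.50 > K = 0.351, so the reverse reaction proceeds.

reverse (toward reactants)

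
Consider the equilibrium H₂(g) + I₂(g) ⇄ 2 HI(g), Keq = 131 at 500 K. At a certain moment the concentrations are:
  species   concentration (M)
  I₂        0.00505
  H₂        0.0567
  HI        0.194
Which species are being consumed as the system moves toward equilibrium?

Q = [HI]² / ([H₂]·[I₂]) = (0.194)² / ((0.0567)·(0.00505)) = 131
Q = 131 = Keq; the system is at equilibrium.

none (at equilibrium)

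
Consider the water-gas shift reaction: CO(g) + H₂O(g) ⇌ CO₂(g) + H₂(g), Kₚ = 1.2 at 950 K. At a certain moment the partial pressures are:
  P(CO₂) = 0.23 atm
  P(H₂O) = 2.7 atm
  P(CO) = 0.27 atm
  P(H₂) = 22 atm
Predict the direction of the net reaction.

Qₚ = P(CO₂)·P(H₂) / (P(CO)·P(H₂O)) = (0.23)·(22) / ((0.27)·(2.7)) = 6.9
Qₚ = 6.9 > Kₚ = 1.2, so the reverse reaction proceeds.

in the reverse direction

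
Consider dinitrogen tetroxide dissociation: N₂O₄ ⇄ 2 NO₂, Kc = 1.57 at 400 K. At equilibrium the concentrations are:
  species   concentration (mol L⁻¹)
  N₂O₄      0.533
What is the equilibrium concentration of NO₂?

[NO₂] = 0.915 mol L⁻¹

At equilibrium, Kc = [NO₂]² / [N₂O₄] = 1.57.
([NO₂])² / (0.533) = 1.57
[NO₂]² = 0.837 ⇒ [NO₂] = 0.915 mol L⁻¹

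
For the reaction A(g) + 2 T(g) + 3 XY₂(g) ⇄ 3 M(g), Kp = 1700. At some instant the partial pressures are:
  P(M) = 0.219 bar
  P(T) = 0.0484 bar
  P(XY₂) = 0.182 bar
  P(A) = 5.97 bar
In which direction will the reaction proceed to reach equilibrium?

Qp = P(M)³ / (P(A)·P(T)²·P(XY₂)³) = (0.219)³ / ((5.97)·(0.0484)²·(0.182)³) = 125
Qp = 125 < Kp = 1700, so the forward reaction proceeds.

in the forward direction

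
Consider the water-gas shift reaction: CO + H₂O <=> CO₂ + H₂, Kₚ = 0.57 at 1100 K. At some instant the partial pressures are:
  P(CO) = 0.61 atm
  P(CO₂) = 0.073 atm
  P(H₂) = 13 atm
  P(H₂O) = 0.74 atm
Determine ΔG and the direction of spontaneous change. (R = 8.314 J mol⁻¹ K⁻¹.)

Qₚ = P(CO₂)·P(H₂) / (P(CO)·P(H₂O)) = (0.073)·(13) / ((0.61)·(0.74)) = 2.10
ΔG = RT ln(Qₚ/Kₚ) = (8.314 J mol⁻¹ K⁻¹)(1100 K) × ln(2.10/0.57)
   = (9.145 kJ/mol)(1.304) = 11.9 kJ/mol
ΔG > 0, so the forward reaction is non-spontaneous (proceeds in reverse).

ΔG = 11.9 kJ/mol; the forward reaction is non-spontaneous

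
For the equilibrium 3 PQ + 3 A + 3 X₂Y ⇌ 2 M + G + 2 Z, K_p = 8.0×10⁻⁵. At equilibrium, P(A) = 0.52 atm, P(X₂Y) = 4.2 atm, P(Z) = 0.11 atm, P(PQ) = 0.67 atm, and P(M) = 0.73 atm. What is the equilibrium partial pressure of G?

P(G) = 0.039 atm

At equilibrium, K_p = P(M)²·P(G)·P(Z)² / (P(PQ)³·P(A)³·P(X₂Y)³) = 8.0×10⁻⁵.
(0.73)²·(P(G))·(0.11)² / ((0.67)³·(0.52)³·(4.2)³) = 8.0×10⁻⁵
P(G) = 0.0389 = 0.039 atm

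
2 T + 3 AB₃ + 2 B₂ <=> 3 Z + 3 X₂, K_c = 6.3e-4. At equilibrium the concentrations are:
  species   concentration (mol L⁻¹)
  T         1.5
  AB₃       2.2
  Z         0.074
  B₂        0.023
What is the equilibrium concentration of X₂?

At equilibrium, K_c = [Z]³·[X₂]³ / ([T]²·[AB₃]³·[B₂]²) = 6.3e-4.
(0.074)³·([X₂])³ / ((1.5)²·(2.2)³·(0.023)²) = 6.3e-4
[X₂]³ = 0.0197 ⇒ [X₂] = 0.27 mol L⁻¹

[X₂] = 0.27 mol L⁻¹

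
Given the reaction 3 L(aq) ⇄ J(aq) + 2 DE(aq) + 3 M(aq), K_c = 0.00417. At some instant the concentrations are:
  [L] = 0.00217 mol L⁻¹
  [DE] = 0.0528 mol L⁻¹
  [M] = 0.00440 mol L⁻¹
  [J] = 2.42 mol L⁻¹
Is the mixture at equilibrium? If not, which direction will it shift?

Q_c = [J]·[DE]²·[M]³ / [L]³ = (2.42)·(0.0528)²·(0.00440)³ / (0.00217)³ = 0.0562
Q_c = 0.0562 > K_c = 0.00417: net reverse reaction.

no; Q > K, reaction proceeds in reverse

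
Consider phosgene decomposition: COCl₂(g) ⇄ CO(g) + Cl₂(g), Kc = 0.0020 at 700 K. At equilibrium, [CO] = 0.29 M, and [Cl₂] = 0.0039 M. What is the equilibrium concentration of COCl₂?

[COCl₂] = 0.57 M

At equilibrium, Kc = [CO]·[Cl₂] / [COCl₂] = 0.0020.
(0.29)·(0.0039) / ([COCl₂]) = 0.0020
[COCl₂] = 0.565 = 0.57 M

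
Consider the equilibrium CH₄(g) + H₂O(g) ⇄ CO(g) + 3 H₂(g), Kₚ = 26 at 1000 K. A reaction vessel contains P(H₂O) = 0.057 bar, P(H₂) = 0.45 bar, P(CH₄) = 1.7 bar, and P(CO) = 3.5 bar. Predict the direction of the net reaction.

Qₚ = P(CO)·P(H₂)³ / (P(CH₄)·P(H₂O)) = (3.5)·(0.45)³ / ((1.7)·(0.057)) = 3.3
Qₚ = 3.3 < Kₚ = 26, so the forward reaction proceeds.

toward products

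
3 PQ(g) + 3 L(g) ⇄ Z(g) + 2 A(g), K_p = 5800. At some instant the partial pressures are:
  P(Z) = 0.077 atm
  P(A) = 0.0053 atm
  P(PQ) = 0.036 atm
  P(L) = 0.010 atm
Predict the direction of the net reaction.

to the left

Q_p = P(Z)·P(A)² / (P(PQ)³·P(L)³) = (0.077)·(0.0053)² / ((0.036)³·(0.010)³) = 46000
Q_p = 46000 > K_p = 5800, so the reverse reaction proceeds.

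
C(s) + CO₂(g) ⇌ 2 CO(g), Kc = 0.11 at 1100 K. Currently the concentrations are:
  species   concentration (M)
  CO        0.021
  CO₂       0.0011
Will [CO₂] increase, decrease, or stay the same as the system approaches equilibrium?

(C is a pure solid — omitted from Qc.)
Qc = [CO]² / [CO₂] = (0.021)² / (0.0011) = 0.40
Qc = 0.40 > Kc = 0.11: net reverse reaction.
CO₂ is a reactant, so it increases.

increase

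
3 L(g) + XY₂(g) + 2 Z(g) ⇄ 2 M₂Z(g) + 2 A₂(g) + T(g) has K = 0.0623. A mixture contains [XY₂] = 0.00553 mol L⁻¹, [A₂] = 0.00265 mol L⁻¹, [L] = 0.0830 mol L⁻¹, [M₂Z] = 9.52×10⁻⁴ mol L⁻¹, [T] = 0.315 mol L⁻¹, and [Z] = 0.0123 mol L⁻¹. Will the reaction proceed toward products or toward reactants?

Q = [M₂Z]²·[A₂]²·[T] / ([L]³·[XY₂]·[Z]²) = (9.52×10⁻⁴)²·(0.00265)²·(0.315) / ((0.0830)³·(0.00553)·(0.0123)²) = 0.00419
Q = 0.00419 < K = 0.0623, so the forward reaction proceeds.

to the right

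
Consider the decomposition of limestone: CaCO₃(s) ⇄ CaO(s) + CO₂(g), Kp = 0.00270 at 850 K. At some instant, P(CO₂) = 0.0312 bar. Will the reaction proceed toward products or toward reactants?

(CaCO₃, CaO are pure solids — omitted from Qp.)
Qp = P(CO₂) = 0.0312
Qp = 0.0312 > Kp = 0.00270, so the reverse reaction proceeds.

to the left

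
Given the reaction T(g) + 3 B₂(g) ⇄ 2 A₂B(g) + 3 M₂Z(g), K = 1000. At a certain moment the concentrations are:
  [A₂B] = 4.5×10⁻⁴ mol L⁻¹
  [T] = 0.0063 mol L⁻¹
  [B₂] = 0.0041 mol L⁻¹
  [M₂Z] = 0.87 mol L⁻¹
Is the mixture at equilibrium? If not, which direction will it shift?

Q = [A₂B]²·[M₂Z]³ / ([T]·[B₂]³) = (4.5×10⁻⁴)²·(0.87)³ / ((0.0063)·(0.0041)³) = 310
Q = 310 < K = 1000: net forward reaction.

no; Q < K, reaction proceeds forward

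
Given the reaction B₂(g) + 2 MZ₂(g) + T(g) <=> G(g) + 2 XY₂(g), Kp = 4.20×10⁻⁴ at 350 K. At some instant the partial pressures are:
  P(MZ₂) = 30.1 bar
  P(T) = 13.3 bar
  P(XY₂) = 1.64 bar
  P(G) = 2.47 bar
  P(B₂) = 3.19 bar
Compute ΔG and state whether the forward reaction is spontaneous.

ΔG = -2.58 kJ/mol; the forward reaction is spontaneous

Qp = P(G)·P(XY₂)² / (P(B₂)·P(MZ₂)²·P(T)) = (2.47)·(1.64)² / ((3.19)·(30.1)²·(13.3)) = 1.73×10⁻⁴
ΔG = RT ln(Qp/Kp) = (8.314 J mol⁻¹ K⁻¹)(350 K) × ln(1.73×10⁻⁴/4.20×10⁻⁴)
   = (2.910 kJ/mol)(-0.8870) = -2.58 kJ/mol
ΔG < 0, so the forward reaction is spontaneous (proceeds forward).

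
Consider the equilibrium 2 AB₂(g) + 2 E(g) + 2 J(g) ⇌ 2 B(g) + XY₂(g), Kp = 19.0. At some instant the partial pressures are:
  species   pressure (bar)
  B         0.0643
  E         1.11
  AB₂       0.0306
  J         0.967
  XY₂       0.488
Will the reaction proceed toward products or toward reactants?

to the right

Qp = P(B)²·P(XY₂) / (P(AB₂)²·P(E)²·P(J)²) = (0.0643)²·(0.488) / ((0.0306)²·(1.11)²·(0.967)²) = 1.87
Qp = 1.87 < Kp = 19.0, so the forward reaction proceeds.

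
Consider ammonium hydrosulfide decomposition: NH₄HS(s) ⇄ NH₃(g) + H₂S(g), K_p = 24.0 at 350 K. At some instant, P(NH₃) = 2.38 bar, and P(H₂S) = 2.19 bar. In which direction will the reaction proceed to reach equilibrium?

in the forward direction

(NH₄HS is a pure solid — omitted from Q_p.)
Q_p = P(NH₃)·P(H₂S) = (2.38)·(2.19) = 5.21
Q_p = 5.21 < K_p = 24.0, so the forward reaction proceeds.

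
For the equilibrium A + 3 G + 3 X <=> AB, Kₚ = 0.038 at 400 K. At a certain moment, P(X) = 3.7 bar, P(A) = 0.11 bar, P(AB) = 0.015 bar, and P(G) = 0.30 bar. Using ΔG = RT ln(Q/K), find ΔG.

Qₚ = P(AB) / (P(A)·P(G)³·P(X)³) = (0.015) / ((0.11)·(0.30)³·(3.7)³) = 0.0997
ΔG = RT ln(Qₚ/Kₚ) = (8.314 J mol⁻¹ K⁻¹)(400 K) × ln(0.0997/0.038)
   = (3.326 kJ/mol)(0.9646) = 3.21 kJ/mol
ΔG > 0, so the forward reaction is non-spontaneous (proceeds in reverse).

ΔG = 3.21 kJ/mol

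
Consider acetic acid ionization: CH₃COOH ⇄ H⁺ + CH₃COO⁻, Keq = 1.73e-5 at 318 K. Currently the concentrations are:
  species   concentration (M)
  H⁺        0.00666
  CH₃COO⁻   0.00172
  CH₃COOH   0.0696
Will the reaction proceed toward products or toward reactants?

toward reactants

Q = [H⁺]·[CH₃COO⁻] / [CH₃COOH] = (0.00666)·(0.00172) / (0.0696) = 1.65e-4
Q = 1.65e-4 > Keq = 1.73e-5, so the reverse reaction proceeds.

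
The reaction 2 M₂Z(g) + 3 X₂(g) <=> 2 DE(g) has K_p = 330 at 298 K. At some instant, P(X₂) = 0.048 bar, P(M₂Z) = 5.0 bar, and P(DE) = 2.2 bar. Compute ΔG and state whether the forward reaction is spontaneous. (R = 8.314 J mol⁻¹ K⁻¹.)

Q_p = P(DE)² / (P(M₂Z)²·P(X₂)³) = (2.2)² / ((5.0)²·(0.048)³) = 1750
ΔG = RT ln(Q_p/K_p) = (8.314 J mol⁻¹ K⁻¹)(298 K) × ln(1750/330)
   = (2.478 kJ/mol)(1.668) = 4.13 kJ/mol
ΔG > 0, so the forward reaction is non-spontaneous (proceeds in reverse).

ΔG = 4.13 kJ/mol; the forward reaction is non-spontaneous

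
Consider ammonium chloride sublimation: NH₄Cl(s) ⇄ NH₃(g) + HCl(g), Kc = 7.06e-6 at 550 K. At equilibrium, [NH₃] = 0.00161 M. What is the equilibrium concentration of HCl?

[HCl] = 0.00439 M

(NH₄Cl is a pure solid — omitted from Kc.)
At equilibrium, Kc = [NH₃]·[HCl] = 7.06e-6.
(0.00161)·([HCl]) = 7.06e-6
[HCl] = 0.00439 M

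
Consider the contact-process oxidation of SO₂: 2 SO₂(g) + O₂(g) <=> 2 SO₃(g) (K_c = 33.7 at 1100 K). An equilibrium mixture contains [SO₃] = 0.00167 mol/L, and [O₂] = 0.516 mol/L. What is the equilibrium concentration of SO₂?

At equilibrium, K_c = [SO₃]² / ([SO₂]²·[O₂]) = 33.7.
(0.00167)² / (([SO₂])²·(0.516)) = 33.7
[SO₂]² = 1.60×10⁻⁷ ⇒ [SO₂] = 4.00×10⁻⁴ mol/L

[SO₂] = 4.00×10⁻⁴ mol/L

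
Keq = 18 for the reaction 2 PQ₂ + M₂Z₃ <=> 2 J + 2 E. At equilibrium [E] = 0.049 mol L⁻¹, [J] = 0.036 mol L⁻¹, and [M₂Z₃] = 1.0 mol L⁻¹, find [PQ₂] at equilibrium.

[PQ₂] = 4.2×10⁻⁴ mol L⁻¹

At equilibrium, Keq = [J]²·[E]² / ([PQ₂]²·[M₂Z₃]) = 18.
(0.036)²·(0.049)² / (([PQ₂])²·(1.0)) = 18
[PQ₂]² = 1.73×10⁻⁷ ⇒ [PQ₂] = 4.2×10⁻⁴ mol L⁻¹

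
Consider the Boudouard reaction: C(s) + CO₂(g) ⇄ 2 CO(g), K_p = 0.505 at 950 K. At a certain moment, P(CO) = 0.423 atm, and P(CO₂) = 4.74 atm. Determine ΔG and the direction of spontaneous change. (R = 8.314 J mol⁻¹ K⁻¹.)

ΔG = -20.5 kJ/mol; the forward reaction is spontaneous

(C is a pure solid — omitted from Q_p.)
Q_p = P(CO)² / P(CO₂) = (0.423)² / (4.74) = 0.0377
ΔG = RT ln(Q_p/K_p) = (8.314 J mol⁻¹ K⁻¹)(950 K) × ln(0.0377/0.505)
   = (7.898 kJ/mol)(-2.595) = -20.5 kJ/mol
ΔG < 0, so the forward reaction is spontaneous (proceeds forward).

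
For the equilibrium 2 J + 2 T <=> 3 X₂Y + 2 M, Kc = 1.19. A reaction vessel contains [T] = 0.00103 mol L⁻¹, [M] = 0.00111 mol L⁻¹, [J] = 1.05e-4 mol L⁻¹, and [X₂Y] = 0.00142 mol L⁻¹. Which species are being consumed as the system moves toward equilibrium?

J, T (reactants)

Qc = [X₂Y]³·[M]² / ([J]²·[T]²) = (0.00142)³·(0.00111)² / ((1.05e-4)²·(0.00103)²) = 0.302
Qc = 0.302 < Kc = 1.19: net forward reaction.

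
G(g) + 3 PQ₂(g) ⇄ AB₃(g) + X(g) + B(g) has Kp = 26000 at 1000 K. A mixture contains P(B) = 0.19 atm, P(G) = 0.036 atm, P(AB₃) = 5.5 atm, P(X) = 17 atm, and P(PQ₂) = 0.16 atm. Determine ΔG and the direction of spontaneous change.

ΔG = 12.7 kJ/mol; the forward reaction is non-spontaneous

Qp = P(AB₃)·P(X)·P(B) / (P(G)·P(PQ₂)³) = (5.5)·(17)·(0.19) / ((0.036)·(0.16)³) = 1.20×10⁵
ΔG = RT ln(Qp/Kp) = (8.314 J mol⁻¹ K⁻¹)(1000 K) × ln(1.20×10⁵/26000)
   = (8.314 kJ/mol)(1.529) = 12.7 kJ/mol
ΔG > 0, so the forward reaction is non-spontaneous (proceeds in reverse).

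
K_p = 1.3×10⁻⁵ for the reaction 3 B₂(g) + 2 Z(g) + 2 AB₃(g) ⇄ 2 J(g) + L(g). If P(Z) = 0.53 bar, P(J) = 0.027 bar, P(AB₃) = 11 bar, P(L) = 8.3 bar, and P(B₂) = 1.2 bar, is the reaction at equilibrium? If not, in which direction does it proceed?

Q_p = P(J)²·P(L) / (P(B₂)³·P(Z)²·P(AB₃)²) = (0.027)²·(8.3) / ((1.2)³·(0.53)²·(11)²) = 1.0×10⁻⁴
Q_p = 1.0×10⁻⁴ > K_p = 1.3×10⁻⁵, so the reverse reaction proceeds.

in the reverse direction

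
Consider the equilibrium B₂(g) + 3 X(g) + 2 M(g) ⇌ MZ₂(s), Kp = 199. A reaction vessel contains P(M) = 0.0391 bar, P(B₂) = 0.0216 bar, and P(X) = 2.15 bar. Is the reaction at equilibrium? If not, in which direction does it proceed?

(MZ₂ is a pure solid — omitted from Qp.)
Qp = 1 / (P(B₂)·P(X)³·P(M)²) = 1 / ((0.0216)·(2.15)³·(0.0391)²) = 3050
Qp = 3050 > Kp = 199, so the reverse reaction proceeds.

reverse (toward reactants)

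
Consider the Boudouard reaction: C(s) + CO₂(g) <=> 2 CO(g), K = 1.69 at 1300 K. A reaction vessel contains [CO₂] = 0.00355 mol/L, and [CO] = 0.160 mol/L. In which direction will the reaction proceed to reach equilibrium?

to the left

(C is a pure solid — omitted from Q.)
Q = [CO]² / [CO₂] = (0.160)² / (0.00355) = 7.21
Q = 7.21 > K = 1.69, so the reverse reaction proceeds.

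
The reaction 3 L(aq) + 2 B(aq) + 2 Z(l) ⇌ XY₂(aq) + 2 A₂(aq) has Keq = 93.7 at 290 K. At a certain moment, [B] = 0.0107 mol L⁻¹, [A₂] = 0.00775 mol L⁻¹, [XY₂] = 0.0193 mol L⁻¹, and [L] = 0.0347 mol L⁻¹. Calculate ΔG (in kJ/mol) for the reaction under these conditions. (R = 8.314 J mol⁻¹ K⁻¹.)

ΔG = 2.29 kJ/mol

(Z is a pure liquid — omitted from Q.)
Q = [XY₂]·[A₂]² / ([L]³·[B]²) = (0.0193)·(0.00775)² / ((0.0347)³·(0.0107)²) = 242
ΔG = RT ln(Q/Keq) = (8.314 J mol⁻¹ K⁻¹)(290 K) × ln(242/93.7)
   = (2.411 kJ/mol)(0.9488) = 2.29 kJ/mol
ΔG > 0, so the forward reaction is non-spontaneous (proceeds in reverse).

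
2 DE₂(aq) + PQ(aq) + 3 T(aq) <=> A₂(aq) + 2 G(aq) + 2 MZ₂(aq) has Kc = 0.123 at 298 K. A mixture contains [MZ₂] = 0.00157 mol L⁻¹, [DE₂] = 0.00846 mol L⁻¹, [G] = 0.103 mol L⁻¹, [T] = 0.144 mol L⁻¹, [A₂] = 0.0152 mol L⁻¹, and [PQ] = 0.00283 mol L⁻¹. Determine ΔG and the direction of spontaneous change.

ΔG = 4.15 kJ/mol; the forward reaction is non-spontaneous

Qc = [A₂]·[G]²·[MZ₂]² / ([DE₂]²·[PQ]·[T]³) = (0.0152)·(0.103)²·(0.00157)² / ((0.00846)²·(0.00283)·(0.144)³) = 0.657
ΔG = RT ln(Qc/Kc) = (8.314 J mol⁻¹ K⁻¹)(298 K) × ln(0.657/0.123)
   = (2.478 kJ/mol)(1.675) = 4.15 kJ/mol
ΔG > 0, so the forward reaction is non-spontaneous (proceeds in reverse).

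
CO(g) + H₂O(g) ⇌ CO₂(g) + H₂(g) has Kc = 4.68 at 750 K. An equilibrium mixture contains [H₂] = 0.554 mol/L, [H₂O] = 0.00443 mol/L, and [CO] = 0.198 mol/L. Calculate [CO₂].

[CO₂] = 0.00741 mol/L

At equilibrium, Kc = [CO₂]·[H₂] / ([CO]·[H₂O]) = 4.68.
([CO₂])·(0.554) / ((0.198)·(0.00443)) = 4.68
[CO₂] = 0.00741 mol/L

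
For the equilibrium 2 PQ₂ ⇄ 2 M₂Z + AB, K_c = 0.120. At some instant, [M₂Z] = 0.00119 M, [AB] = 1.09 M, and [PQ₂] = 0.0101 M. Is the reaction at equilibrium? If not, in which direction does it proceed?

Q_c = [M₂Z]²·[AB] / [PQ₂]² = (0.00119)²·(1.09) / (0.0101)² = 0.0151
Q_c = 0.0151 < K_c = 0.120, so the forward reaction proceeds.

forward (toward products)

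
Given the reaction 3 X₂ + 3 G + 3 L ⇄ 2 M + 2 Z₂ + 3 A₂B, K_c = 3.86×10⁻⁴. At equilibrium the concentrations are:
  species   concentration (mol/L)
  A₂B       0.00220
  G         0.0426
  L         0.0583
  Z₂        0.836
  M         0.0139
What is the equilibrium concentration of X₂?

At equilibrium, K_c = [M]²·[Z₂]²·[A₂B]³ / ([X₂]³·[G]³·[L]³) = 3.86×10⁻⁴.
(0.0139)²·(0.836)²·(0.00220)³ / (([X₂])³·(0.0426)³·(0.0583)³) = 3.86×10⁻⁴
[X₂]³ = 0.243 ⇒ [X₂] = 0.624 mol/L

[X₂] = 0.624 mol/L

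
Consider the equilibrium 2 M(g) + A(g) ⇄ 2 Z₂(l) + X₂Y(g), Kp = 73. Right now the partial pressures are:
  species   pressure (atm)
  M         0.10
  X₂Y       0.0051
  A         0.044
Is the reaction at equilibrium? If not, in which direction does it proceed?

to the right

(Z₂ is a pure liquid — omitted from Qp.)
Qp = P(X₂Y) / (P(M)²·P(A)) = (0.0051) / ((0.10)²·(0.044)) = 12
Qp = 12 < Kp = 73, so the forward reaction proceeds.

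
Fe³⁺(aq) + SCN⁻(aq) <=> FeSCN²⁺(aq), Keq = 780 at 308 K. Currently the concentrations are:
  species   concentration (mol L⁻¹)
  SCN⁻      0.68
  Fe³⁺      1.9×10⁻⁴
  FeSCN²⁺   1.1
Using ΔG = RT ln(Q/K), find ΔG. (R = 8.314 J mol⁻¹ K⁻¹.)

ΔG = 6.12 kJ/mol

Q = [FeSCN²⁺] / ([Fe³⁺]·[SCN⁻]) = (1.1) / ((1.9×10⁻⁴)·(0.68)) = 8510
ΔG = RT ln(Q/Keq) = (8.314 J mol⁻¹ K⁻¹)(308 K) × ln(8510/780)
   = (2.561 kJ/mol)(2.390) = 6.12 kJ/mol
ΔG > 0, so the forward reaction is non-spontaneous (proceeds in reverse).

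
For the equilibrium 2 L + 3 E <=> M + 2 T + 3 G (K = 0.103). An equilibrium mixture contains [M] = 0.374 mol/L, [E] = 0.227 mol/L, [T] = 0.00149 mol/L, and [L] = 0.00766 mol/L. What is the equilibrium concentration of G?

At equilibrium, K = [M]·[T]²·[G]³ / ([L]²·[E]³) = 0.103.
(0.374)·(0.00149)²·([G])³ / ((0.00766)²·(0.227)³) = 0.103
[G]³ = 0.0851 ⇒ [G] = 0.440 mol/L

[G] = 0.440 mol/L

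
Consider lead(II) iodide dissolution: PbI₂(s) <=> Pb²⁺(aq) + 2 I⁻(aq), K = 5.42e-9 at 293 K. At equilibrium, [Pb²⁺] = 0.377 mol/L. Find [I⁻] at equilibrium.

(PbI₂ is a pure solid — omitted from K.)
At equilibrium, K = [Pb²⁺]·[I⁻]² = 5.42e-9.
(0.377)·([I⁻])² = 5.42e-9
[I⁻]² = 1.44e-8 ⇒ [I⁻] = 1.20e-4 mol/L

[I⁻] = 1.20e-4 mol/L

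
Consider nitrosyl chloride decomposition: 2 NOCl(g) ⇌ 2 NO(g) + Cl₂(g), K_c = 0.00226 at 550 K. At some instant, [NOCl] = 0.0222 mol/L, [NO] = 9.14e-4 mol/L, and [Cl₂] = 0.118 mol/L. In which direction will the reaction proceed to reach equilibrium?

forward (toward products)

Q_c = [NO]²·[Cl₂] / [NOCl]² = (9.14e-4)²·(0.118) / (0.0222)² = 2.00e-4
Q_c = 2.00e-4 < K_c = 0.00226, so the forward reaction proceeds.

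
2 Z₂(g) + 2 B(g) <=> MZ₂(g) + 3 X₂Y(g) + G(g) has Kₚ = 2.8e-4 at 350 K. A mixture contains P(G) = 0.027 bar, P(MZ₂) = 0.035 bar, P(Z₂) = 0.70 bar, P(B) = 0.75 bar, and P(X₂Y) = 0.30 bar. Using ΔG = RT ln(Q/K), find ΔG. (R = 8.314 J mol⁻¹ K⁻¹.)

Qₚ = P(MZ₂)·P(X₂Y)³·P(G) / (P(Z₂)²·P(B)²) = (0.035)·(0.30)³·(0.027) / ((0.70)²·(0.75)²) = 9.26e-5
ΔG = RT ln(Qₚ/Kₚ) = (8.314 J mol⁻¹ K⁻¹)(350 K) × ln(9.26e-5/2.8e-4)
   = (2.910 kJ/mol)(-1.107) = -3.22 kJ/mol
ΔG < 0, so the forward reaction is spontaneous (proceeds forward).

ΔG = -3.22 kJ/mol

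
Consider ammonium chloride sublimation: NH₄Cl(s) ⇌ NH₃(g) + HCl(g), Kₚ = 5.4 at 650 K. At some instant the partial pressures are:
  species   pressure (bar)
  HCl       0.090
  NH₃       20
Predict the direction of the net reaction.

toward products

(NH₄Cl is a pure solid — omitted from Qₚ.)
Qₚ = P(NH₃)·P(HCl) = (20)·(0.090) = 1.8
Qₚ = 1.8 < Kₚ = 5.4, so the forward reaction proceeds.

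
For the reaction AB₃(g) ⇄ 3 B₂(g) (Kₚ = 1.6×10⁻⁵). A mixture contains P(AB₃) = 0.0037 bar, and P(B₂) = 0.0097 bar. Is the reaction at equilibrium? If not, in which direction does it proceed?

Qₚ = P(B₂)³ / P(AB₃) = (0.0097)³ / (0.0037) = 2.5×10⁻⁴
Qₚ = 2.5×10⁻⁴ > Kₚ = 1.6×10⁻⁵, so the reverse reaction proceeds.

reverse (toward reactants)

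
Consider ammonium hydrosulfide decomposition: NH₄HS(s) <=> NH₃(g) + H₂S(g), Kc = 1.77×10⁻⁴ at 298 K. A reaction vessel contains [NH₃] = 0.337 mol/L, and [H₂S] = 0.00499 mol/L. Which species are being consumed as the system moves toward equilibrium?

NH₃, H₂S (products)

(NH₄HS is a pure solid — omitted from Qc.)
Qc = [NH₃]·[H₂S] = (0.337)·(0.00499) = 0.00168
Qc = 0.00168 > Kc = 1.77×10⁻⁴: net reverse reaction.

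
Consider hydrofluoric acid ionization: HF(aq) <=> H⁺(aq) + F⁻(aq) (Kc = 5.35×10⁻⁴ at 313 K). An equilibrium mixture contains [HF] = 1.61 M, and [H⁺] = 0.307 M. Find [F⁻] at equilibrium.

At equilibrium, Kc = [H⁺]·[F⁻] / [HF] = 5.35×10⁻⁴.
(0.307)·([F⁻]) / (1.61) = 5.35×10⁻⁴
[F⁻] = 0.00281 M

[F⁻] = 0.00281 M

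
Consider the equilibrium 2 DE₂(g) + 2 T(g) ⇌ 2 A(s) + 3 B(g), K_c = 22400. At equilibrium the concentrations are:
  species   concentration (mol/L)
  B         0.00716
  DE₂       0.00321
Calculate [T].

(A is a pure solid — omitted from K_c.)
At equilibrium, K_c = [B]³ / ([DE₂]²·[T]²) = 22400.
(0.00716)³ / ((0.00321)²·([T])²) = 22400
[T]² = 1.59e-6 ⇒ [T] = 0.00126 mol/L

[T] = 0.00126 mol/L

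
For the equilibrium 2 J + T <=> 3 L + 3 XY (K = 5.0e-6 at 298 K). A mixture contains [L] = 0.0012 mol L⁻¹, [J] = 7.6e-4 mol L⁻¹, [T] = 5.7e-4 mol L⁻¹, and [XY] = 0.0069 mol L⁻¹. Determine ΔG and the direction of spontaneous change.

ΔG = -2.64 kJ/mol; the forward reaction is spontaneous

Q = [L]³·[XY]³ / ([J]²·[T]) = (0.0012)³·(0.0069)³ / ((7.6e-4)²·(5.7e-4)) = 1.72e-6
ΔG = RT ln(Q/K) = (8.314 J mol⁻¹ K⁻¹)(298 K) × ln(1.72e-6/5.0e-6)
   = (2.478 kJ/mol)(-1.067) = -2.64 kJ/mol
ΔG < 0, so the forward reaction is spontaneous (proceeds forward).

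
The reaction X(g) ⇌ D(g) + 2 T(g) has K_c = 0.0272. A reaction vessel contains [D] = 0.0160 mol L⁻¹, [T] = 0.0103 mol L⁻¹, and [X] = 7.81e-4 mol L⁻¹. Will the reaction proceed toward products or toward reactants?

Q_c = [D]·[T]² / [X] = (0.0160)·(0.0103)² / (7.81e-4) = 0.00217
Q_c = 0.00217 < K_c = 0.0272, so the forward reaction proceeds.

to the right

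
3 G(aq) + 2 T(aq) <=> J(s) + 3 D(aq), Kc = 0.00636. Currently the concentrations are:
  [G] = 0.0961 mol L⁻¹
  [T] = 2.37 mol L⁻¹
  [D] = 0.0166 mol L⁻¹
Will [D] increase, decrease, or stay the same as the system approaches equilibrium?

increase

(J is a pure solid — omitted from Qc.)
Qc = [D]³ / ([G]³·[T]²) = (0.0166)³ / ((0.0961)³·(2.37)²) = 9.18×10⁻⁴
Qc = 9.18×10⁻⁴ < Kc = 0.00636: net forward reaction.
D is a product, so it increases.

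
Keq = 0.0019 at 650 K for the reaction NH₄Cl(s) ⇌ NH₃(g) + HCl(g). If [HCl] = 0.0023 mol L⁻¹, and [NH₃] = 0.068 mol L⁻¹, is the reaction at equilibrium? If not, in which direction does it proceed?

in the forward direction

(NH₄Cl is a pure solid — omitted from Q.)
Q = [NH₃]·[HCl] = (0.068)·(0.0023) = 1.6×10⁻⁴
Q = 1.6×10⁻⁴ < Keq = 0.0019, so the forward reaction proceeds.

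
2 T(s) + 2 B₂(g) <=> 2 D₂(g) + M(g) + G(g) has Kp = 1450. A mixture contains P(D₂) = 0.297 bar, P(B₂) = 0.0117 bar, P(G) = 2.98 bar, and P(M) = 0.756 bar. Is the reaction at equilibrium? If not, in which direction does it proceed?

at equilibrium

(T is a pure solid — omitted from Qp.)
Qp = P(D₂)²·P(M)·P(G) / P(B₂)² = (0.297)²·(0.756)·(2.98) / (0.0117)² = 1450
Qp = 1450 = Kp, so the system is already at equilibrium.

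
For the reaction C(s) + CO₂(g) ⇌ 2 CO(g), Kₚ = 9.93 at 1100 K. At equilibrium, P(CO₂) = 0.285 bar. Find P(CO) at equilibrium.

(C is a pure solid — omitted from Kₚ.)
At equilibrium, Kₚ = P(CO)² / P(CO₂) = 9.93.
(P(CO))² / (0.285) = 9.93
P(CO)² = 2.83 ⇒ P(CO) = 1.68 bar

P(CO) = 1.68 bar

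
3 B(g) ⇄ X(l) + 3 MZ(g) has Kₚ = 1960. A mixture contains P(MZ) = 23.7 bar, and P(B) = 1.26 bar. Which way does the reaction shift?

toward reactants

(X is a pure liquid — omitted from Qₚ.)
Qₚ = P(MZ)³ / P(B)³ = (23.7)³ / (1.26)³ = 6650
Qₚ = 6650 > Kₚ = 1960, so the reverse reaction proceeds.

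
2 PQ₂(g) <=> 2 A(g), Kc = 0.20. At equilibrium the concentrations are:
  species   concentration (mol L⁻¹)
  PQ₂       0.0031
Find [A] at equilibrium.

At equilibrium, Kc = [A]² / [PQ₂]² = 0.20.
([A])² / (0.0031)² = 0.20
[A]² = 1.92e-6 ⇒ [A] = 0.0014 mol L⁻¹

[A] = 0.0014 mol L⁻¹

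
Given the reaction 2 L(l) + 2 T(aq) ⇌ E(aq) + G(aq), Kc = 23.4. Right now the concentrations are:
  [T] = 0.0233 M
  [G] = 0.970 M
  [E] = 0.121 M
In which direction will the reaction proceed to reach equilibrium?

toward reactants

(L is a pure liquid — omitted from Qc.)
Qc = [E]·[G] / [T]² = (0.121)·(0.970) / (0.0233)² = 216
Qc = 216 > Kc = 23.4, so the reverse reaction proceeds.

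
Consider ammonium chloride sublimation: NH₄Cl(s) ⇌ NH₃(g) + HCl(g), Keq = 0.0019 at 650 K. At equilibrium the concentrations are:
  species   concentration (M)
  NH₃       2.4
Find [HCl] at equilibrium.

(NH₄Cl is a pure solid — omitted from Keq.)
At equilibrium, Keq = [NH₃]·[HCl] = 0.0019.
(2.4)·([HCl]) = 0.0019
[HCl] = 7.92×10⁻⁴ = 7.9×10⁻⁴ M

[HCl] = 7.9×10⁻⁴ M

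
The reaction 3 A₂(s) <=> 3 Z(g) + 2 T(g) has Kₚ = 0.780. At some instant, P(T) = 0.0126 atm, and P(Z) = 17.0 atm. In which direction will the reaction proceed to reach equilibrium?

neither direction; the system is at equilibrium

(A₂ is a pure solid — omitted from Qₚ.)
Qₚ = P(Z)³·P(T)² = (17.0)³·(0.0126)² = 0.780
Qₚ = 0.780 = Kₚ, so the system is already at equilibrium.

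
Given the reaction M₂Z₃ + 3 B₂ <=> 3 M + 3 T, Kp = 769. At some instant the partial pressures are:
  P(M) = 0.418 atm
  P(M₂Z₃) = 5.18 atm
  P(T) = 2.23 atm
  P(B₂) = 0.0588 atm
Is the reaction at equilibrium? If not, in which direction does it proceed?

neither direction; the system is at equilibrium

Qp = P(M)³·P(T)³ / (P(M₂Z₃)·P(B₂)³) = (0.418)³·(2.23)³ / ((5.18)·(0.0588)³) = 769
Qp = 769 = Kp, so the system is already at equilibrium.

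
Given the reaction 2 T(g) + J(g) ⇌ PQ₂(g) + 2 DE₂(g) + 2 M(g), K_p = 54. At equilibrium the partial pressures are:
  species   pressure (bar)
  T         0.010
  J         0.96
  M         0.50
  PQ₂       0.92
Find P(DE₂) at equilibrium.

P(DE₂) = 0.15 bar

At equilibrium, K_p = P(PQ₂)·P(DE₂)²·P(M)² / (P(T)²·P(J)) = 54.
(0.92)·(P(DE₂))²·(0.50)² / ((0.010)²·(0.96)) = 54
P(DE₂)² = 0.0225 ⇒ P(DE₂) = 0.15 bar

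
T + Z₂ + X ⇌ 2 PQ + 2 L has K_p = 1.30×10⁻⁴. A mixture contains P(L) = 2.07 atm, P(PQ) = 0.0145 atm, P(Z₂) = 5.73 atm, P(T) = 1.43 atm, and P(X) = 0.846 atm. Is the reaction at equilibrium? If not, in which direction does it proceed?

Q_p = P(PQ)²·P(L)² / (P(T)·P(Z₂)·P(X)) = (0.0145)²·(2.07)² / ((1.43)·(5.73)·(0.846)) = 1.30×10⁻⁴
Q_p = 1.30×10⁻⁴ = K_p, so the system is already at equilibrium.

neither direction; the system is at equilibrium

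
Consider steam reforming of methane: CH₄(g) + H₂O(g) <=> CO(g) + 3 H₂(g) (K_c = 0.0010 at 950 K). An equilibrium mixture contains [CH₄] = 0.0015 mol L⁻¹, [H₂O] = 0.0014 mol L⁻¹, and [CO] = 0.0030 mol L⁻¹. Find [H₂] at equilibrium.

[H₂] = 0.0089 mol L⁻¹

At equilibrium, K_c = [CO]·[H₂]³ / ([CH₄]·[H₂O]) = 0.0010.
(0.0030)·([H₂])³ / ((0.0015)·(0.0014)) = 0.0010
[H₂]³ = 7.00×10⁻⁷ ⇒ [H₂] = 0.0089 mol L⁻¹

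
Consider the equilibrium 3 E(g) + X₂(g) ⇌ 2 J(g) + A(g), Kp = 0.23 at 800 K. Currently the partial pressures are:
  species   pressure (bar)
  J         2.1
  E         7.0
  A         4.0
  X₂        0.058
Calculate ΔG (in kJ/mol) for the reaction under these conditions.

ΔG = 8.98 kJ/mol

Qp = P(J)²·P(A) / (P(E)³·P(X₂)) = (2.1)²·(4.0) / ((7.0)³·(0.058)) = 0.887
ΔG = RT ln(Qp/Kp) = (8.314 J mol⁻¹ K⁻¹)(800 K) × ln(0.887/0.23)
   = (6.651 kJ/mol)(1.350) = 8.98 kJ/mol
ΔG > 0, so the forward reaction is non-spontaneous (proceeds in reverse).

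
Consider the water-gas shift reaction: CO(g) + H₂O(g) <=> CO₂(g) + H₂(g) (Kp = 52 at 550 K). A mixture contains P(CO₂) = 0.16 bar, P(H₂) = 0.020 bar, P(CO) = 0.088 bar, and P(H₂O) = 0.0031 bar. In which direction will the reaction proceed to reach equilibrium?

in the forward direction

Qp = P(CO₂)·P(H₂) / (P(CO)·P(H₂O)) = (0.16)·(0.020) / ((0.088)·(0.0031)) = 12
Qp = 12 < Kp = 52, so the forward reaction proceeds.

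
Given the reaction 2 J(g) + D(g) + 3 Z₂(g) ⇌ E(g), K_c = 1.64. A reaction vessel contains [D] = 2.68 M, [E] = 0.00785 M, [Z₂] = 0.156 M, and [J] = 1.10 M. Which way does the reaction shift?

forward (toward products)

Q_c = [E] / ([J]²·[D]·[Z₂]³) = (0.00785) / ((1.10)²·(2.68)·(0.156)³) = 0.638
Q_c = 0.638 < K_c = 1.64, so the forward reaction proceeds.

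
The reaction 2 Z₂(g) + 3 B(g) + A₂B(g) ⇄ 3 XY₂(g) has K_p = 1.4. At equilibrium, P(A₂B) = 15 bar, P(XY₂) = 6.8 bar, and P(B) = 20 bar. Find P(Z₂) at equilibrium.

At equilibrium, K_p = P(XY₂)³ / (P(Z₂)²·P(B)³·P(A₂B)) = 1.4.
(6.8)³ / ((P(Z₂))²·(20)³·(15)) = 1.4
P(Z₂)² = 0.00187 ⇒ P(Z₂) = 0.043 bar

P(Z₂) = 0.043 bar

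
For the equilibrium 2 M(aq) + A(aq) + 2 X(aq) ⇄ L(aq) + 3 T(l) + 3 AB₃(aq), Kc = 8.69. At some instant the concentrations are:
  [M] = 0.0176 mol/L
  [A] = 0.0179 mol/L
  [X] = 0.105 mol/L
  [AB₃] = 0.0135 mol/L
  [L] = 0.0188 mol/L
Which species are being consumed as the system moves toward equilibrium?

(T is a pure liquid — omitted from Qc.)
Qc = [L]·[AB₃]³ / ([M]²·[A]·[X]²) = (0.0188)·(0.0135)³ / ((0.0176)²·(0.0179)·(0.105)²) = 0.757
Qc = 0.757 < Kc = 8.69: net forward reaction.

M, A, X (reactants)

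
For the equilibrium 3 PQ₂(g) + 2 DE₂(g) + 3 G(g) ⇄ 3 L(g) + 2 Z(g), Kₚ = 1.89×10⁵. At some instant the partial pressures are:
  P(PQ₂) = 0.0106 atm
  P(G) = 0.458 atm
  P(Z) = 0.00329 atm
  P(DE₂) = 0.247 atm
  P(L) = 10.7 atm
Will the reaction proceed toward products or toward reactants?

Qₚ = P(L)³·P(Z)² / (P(PQ₂)³·P(DE₂)²·P(G)³) = (10.7)³·(0.00329)² / ((0.0106)³·(0.247)²·(0.458)³) = 1.90×10⁶
Qₚ = 1.90×10⁶ > Kₚ = 1.89×10⁵, so the reverse reaction proceeds.

toward reactants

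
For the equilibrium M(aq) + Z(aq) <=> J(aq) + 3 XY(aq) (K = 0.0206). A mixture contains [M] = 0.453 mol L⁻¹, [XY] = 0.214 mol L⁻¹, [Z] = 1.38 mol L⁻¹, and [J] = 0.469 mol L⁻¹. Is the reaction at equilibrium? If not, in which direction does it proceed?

toward products

Q = [J]·[XY]³ / ([M]·[Z]) = (0.469)·(0.214)³ / ((0.453)·(1.38)) = 0.00735
Q = 0.00735 < K = 0.0206, so the forward reaction proceeds.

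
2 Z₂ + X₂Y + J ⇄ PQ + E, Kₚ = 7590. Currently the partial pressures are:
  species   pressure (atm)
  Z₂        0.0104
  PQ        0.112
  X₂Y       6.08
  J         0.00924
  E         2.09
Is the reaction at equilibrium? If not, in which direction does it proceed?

in the reverse direction

Qₚ = P(PQ)·P(E) / (P(Z₂)²·P(X₂Y)·P(J)) = (0.112)·(2.09) / ((0.0104)²·(6.08)·(0.00924)) = 38500
Qₚ = 38500 > Kₚ = 7590, so the reverse reaction proceeds.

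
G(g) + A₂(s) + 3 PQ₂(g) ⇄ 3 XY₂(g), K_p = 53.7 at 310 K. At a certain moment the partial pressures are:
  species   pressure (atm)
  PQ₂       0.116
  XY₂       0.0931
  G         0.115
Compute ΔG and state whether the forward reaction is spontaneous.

ΔG = -6.39 kJ/mol; the forward reaction is spontaneous

(A₂ is a pure solid — omitted from Q_p.)
Q_p = P(XY₂)³ / (P(G)·P(PQ₂)³) = (0.0931)³ / ((0.115)·(0.116)³) = 4.50
ΔG = RT ln(Q_p/K_p) = (8.314 J mol⁻¹ K⁻¹)(310 K) × ln(4.50/53.7)
   = (2.577 kJ/mol)(-2.479) = -6.39 kJ/mol
ΔG < 0, so the forward reaction is spontaneous (proceeds forward).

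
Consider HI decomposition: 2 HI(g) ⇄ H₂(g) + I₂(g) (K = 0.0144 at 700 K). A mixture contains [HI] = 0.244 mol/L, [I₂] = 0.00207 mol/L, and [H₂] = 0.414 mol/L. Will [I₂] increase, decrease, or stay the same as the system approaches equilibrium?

stay the same

Q = [H₂]·[I₂] / [HI]² = (0.414)·(0.00207) / (0.244)² = 0.0144
Q = 0.0144 = K; the system is at equilibrium.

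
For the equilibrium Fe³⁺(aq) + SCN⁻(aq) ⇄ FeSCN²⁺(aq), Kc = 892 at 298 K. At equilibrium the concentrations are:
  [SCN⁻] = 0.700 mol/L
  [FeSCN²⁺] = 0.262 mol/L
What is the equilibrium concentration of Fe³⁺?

At equilibrium, Kc = [FeSCN²⁺] / ([Fe³⁺]·[SCN⁻]) = 892.
(0.262) / (([Fe³⁺])·(0.700)) = 892
[Fe³⁺] = 4.20e-4 mol/L

[Fe³⁺] = 4.20e-4 mol/L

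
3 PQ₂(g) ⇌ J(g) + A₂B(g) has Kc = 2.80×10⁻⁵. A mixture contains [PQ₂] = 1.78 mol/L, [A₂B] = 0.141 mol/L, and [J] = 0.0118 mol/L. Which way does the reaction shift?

Qc = [J]·[A₂B] / [PQ₂]³ = (0.0118)·(0.141) / (1.78)³ = 2.95×10⁻⁴
Qc = 2.95×10⁻⁴ > Kc = 2.80×10⁻⁵, so the reverse reaction proceeds.

reverse (toward reactants)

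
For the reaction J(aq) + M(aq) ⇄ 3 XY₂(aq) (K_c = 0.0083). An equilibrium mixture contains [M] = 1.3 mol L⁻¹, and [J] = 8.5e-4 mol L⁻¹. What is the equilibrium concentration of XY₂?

[XY₂] = 0.021 mol L⁻¹

At equilibrium, K_c = [XY₂]³ / ([J]·[M]) = 0.0083.
([XY₂])³ / ((8.5e-4)·(1.3)) = 0.0083
[XY₂]³ = 9.17e-6 ⇒ [XY₂] = 0.021 mol L⁻¹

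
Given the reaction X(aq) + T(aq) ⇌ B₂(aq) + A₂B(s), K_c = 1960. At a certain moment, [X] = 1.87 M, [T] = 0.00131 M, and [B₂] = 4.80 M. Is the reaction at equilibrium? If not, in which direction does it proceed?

(A₂B is a pure solid — omitted from Q_c.)
Q_c = [B₂] / ([X]·[T]) = (4.80) / ((1.87)·(0.00131)) = 1960
Q_c = 1960 = K_c, so the system is already at equilibrium.

no net change (already at equilibrium)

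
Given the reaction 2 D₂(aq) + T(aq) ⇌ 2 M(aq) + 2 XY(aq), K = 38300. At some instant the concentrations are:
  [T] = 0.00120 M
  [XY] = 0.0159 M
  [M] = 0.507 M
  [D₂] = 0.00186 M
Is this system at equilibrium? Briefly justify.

no; Q < K, reaction proceeds forward

Q = [M]²·[XY]² / ([D₂]²·[T]) = (0.507)²·(0.0159)² / ((0.00186)²·(0.00120)) = 15700
Q = 15700 < K = 38300: net forward reaction.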